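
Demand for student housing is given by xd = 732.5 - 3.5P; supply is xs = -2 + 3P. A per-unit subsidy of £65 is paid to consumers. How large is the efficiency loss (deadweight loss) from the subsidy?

Pre-subsidy: 732.5 - 3.5P = -2 + 3P gives P* = 113, x* = 337.
With the rebate, buyers effectively pay Pb = Ps − 65, where Ps is the price sellers receive.
Demand in terms of Ps becomes xd = 732.5 − 3.5(Ps − 65) = 960 - 3.5Ps. Setting this equal to supply: 960 - 3.5Ps = -2 + 3Ps, so Ps = 148.
Buyers pay Pb = 148 − 65 = 83; x' = -2 + 3·148 = 442.
The subsidy expands output by 442 − 337 = 105 past the efficient level; on those units the gap between marginal cost and willingness to pay runs from 0 up to 65.
DWL = ½ × 65 × 105 = 3412.5.

Deadweight loss = £3412.5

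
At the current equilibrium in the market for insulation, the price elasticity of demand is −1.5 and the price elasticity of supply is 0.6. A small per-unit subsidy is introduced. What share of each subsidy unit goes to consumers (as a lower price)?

Consumer share = 2/7

For a small subsidy around the equilibrium, the benefit split depends on the relative slopes, which at a point are proportional to the elasticities.
Buyer share = εs/(εs + |εd|) = 0.6/(0.6 + 1.5) = 2/7; seller share = |εd|/(εs + |εd|) = 5/7.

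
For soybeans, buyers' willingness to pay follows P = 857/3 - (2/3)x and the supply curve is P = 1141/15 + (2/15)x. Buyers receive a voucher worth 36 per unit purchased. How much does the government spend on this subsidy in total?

Pre-subsidy: 857/3 - (2/3)x = 1141/15 + (2/15)x gives x* = 262 and P* = 111.
With the rebate, buyers effectively pay Pb = Ps − 36, where Ps is the price sellers receive.
On the curves, Pb = 857/3 - (2/3)x and Ps = 1141/15 + (2/15)x; the wedge Ps − Pb = 36 gives 1141/15 + (2/15)x − (857/3 - (2/3)x) = 36, so x' = 307.
Then Pb = 857/3 − (2/3)·307 = 81 and Ps = 1141/15 + (2/15)·307 = 117.
Government outlay = subsidy × quantity = 36 × 307 = 11052.

Government cost = 11052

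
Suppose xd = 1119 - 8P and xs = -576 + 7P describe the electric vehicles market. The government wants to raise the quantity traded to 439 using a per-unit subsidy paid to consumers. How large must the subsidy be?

Required subsidy s = 60 per unit

At x = 439, invert demand for the buyer price: Pb = (1119 − 439)/8 = 85; invert supply for the seller price: Ps = (439 − (-576))/7 = 145.
The subsidy must fill the gap: s = Ps − Pb = 145 − 85 = 60.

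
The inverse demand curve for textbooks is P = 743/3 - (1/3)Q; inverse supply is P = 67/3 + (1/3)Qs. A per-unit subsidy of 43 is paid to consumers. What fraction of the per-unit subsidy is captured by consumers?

Consumer share = 0.5

Pre-subsidy: 743/3 - (1/3)Q = 67/3 + (1/3)Q gives Q* = 338 and P* = 135.
With the rebate, buyers effectively pay Pb = Ps − 43, where Ps is the price sellers receive.
On the curves, Pb = 743/3 - (1/3)Q and Ps = 67/3 + (1/3)Q; the wedge Ps − Pb = 43 gives 67/3 + (1/3)Q − (743/3 - (1/3)Q) = 43, so Q' = 402.5.
Then Pb = 743/3 − (1/3)·402.5 = 113.5 and Ps = 67/3 + (1/3)·402.5 = 156.5.
Buyers' price falls by P* − Pb = 135 − 113.5 = 21.5; sellers' price rises by Ps − P* = 156.5 − 135 = 21.5.
So consumers capture 21.5/43 = 0.5 of each unit of subsidy.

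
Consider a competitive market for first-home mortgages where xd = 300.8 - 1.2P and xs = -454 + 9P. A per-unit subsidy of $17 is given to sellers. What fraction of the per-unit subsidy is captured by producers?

Pre-subsidy: 300.8 - 1.2P = -454 + 9P gives P* = 74, x* = 212.
With the subsidy, sellers receive Ps = Pb + 17 for each unit, where Pb is the price buyers pay.
Supply in terms of Pb becomes xs = -454 + 9(Pb + 17) = -301 + 9Pb. Setting this equal to demand: 300.8 - 1.2Pb = -301 + 9Pb, so Pb = 59.
Sellers receive Ps = 59 + 17 = 76; x' = 300.8 − 1.2·59 = 230.
Buyers' price falls by P* − Pb = 74 − 59 = 15; sellers' price rises by Ps − P* = 76 − 74 = 2.
So producers capture 2/17 = 2/17 of each unit of subsidy.

Producer share = 2/17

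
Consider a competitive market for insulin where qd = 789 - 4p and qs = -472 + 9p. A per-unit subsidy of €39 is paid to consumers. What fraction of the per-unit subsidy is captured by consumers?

Pre-subsidy: 789 - 4p = -472 + 9p gives p* = 97, q* = 401.
With the rebate, buyers effectively pay pb = ps − 39, where ps is the price sellers receive.
Demand in terms of ps becomes qd = 789 − 4(ps − 39) = 945 - 4ps. Setting this equal to supply: 945 - 4ps = -472 + 9ps, so ps = 109.
Buyers pay pb = 109 − 39 = 70; q' = -472 + 9·109 = 509.
Buyers' price falls by p* − pb = 97 − 70 = 27; sellers' price rises by ps − p* = 109 − 97 = 12.
So consumers capture 27/39 = 9/13 of each unit of subsidy.

Consumer share = 9/13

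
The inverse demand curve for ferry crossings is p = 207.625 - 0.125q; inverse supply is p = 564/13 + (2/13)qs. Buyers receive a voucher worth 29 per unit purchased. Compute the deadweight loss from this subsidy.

Pre-subsidy: 207.625 - 0.125q = 564/13 + (2/13)q gives q* = 589 and p* = 134.
With the rebate, buyers effectively pay pb = ps − 29, where ps is the price sellers receive.
On the curves, pb = 207.625 - 0.125q and ps = 564/13 + (2/13)q; the wedge ps − pb = 29 gives 564/13 + (2/13)q − (207.625 - 0.125q) = 29, so q' = 693.
Then pb = 207.625 − 0.125·693 = 121 and ps = 564/13 + (2/13)·693 = 150.
The subsidy expands output by 693 − 589 = 104 past the efficient level; on those units the gap between marginal cost and willingness to pay runs from 0 up to 29.
DWL = ½ × 29 × 104 = 1508.

Deadweight loss = 1508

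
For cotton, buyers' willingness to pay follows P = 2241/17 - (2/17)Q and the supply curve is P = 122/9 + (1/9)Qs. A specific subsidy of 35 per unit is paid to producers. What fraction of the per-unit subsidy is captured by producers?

Pre-subsidy: 2241/17 - (2/17)Q = 122/9 + (1/9)Q gives Q* = 517 and P* = 71.
With the subsidy, sellers receive Ps = Pb + 35 for each unit, where Pb is the price buyers pay.
On the curves, Pb = 2241/17 - (2/17)Q and Ps = 122/9 + (1/9)Q; the wedge Ps − Pb = 35 gives 122/9 + (1/9)Q − (2241/17 - (2/17)Q) = 35, so Q' = 670.
Then Pb = 2241/17 − (2/17)·670 = 53 and Ps = 122/9 + (1/9)·670 = 88.
Buyers' price falls by P* − Pb = 71 − 53 = 18; sellers' price rises by Ps − P* = 88 − 71 = 17.
So producers capture 17/35 = 17/35 of each unit of subsidy.

Producer share = 17/35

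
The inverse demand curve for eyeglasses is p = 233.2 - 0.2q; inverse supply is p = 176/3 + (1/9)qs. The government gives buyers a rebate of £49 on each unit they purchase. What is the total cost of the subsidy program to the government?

Government cost = £35206.5

Pre-subsidy: 233.2 - 0.2q = 176/3 + (1/9)q gives q* = 561 and p* = 121.
With the rebate, buyers effectively pay pb = ps − 49, where ps is the price sellers receive.
On the curves, pb = 233.2 - 0.2q and ps = 176/3 + (1/9)q; the wedge ps − pb = 49 gives 176/3 + (1/9)q − (233.2 - 0.2q) = 49, so q' = 718.5.
Then pb = 233.2 − 0.2·718.5 = 89.5 and ps = 176/3 + (1/9)·718.5 = 138.5.
Government outlay = subsidy × quantity = 49 × 718.5 = 35206.5.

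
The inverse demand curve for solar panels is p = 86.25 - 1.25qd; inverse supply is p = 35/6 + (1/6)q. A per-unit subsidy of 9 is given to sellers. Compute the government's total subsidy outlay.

Government cost = 9657/17

Pre-subsidy: 86.25 - 1.25q = 35/6 + (1/6)q gives q* = 965/17 and p* = 260/17.
With the subsidy, sellers receive ps = pb + 9 for each unit, where pb is the price buyers pay.
On the curves, pb = 86.25 - 1.25q and ps = 35/6 + (1/6)q; the wedge ps − pb = 9 gives 35/6 + (1/6)q − (86.25 - 1.25q) = 9, so q' = 1073/17.
Then pb = 86.25 − 1.25·(1073/17) = 125/17 and ps = 35/6 + (1/6)·(1073/17) = 278/17.
Government outlay = subsidy × quantity = 9 × 1073/17 = 9657/17.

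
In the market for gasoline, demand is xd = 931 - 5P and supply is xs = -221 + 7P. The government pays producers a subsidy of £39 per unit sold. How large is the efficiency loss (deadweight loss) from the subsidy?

Deadweight loss = £2218.125

Pre-subsidy: 931 - 5P = -221 + 7P gives P* = 96, x* = 451.
With the subsidy, sellers receive Ps = Pb + 39 for each unit, where Pb is the price buyers pay.
Supply in terms of Pb becomes xs = -221 + 7(Pb + 39) = 52 + 7Pb. Setting this equal to demand: 931 - 5Pb = 52 + 7Pb, so Pb = 73.25.
Sellers receive Ps = 73.25 + 39 = 112.25; x' = 931 − 5·73.25 = 564.75.
The subsidy expands output by 564.75 − 451 = 113.75 past the efficient level; on those units the gap between marginal cost and willingness to pay runs from 0 up to 39.
DWL = ½ × 39 × 113.75 = 2218.125.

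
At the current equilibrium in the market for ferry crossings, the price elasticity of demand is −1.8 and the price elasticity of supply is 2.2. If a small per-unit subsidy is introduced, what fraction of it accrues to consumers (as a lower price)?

For a small subsidy around the equilibrium, the benefit split depends on the relative slopes, which at a point are proportional to the elasticities.
Buyer share = εs/(εs + |εd|) = 2.2/(2.2 + 1.8) = 0.55; seller share = |εd|/(εs + |εd|) = 0.45.

Consumer share = 0.55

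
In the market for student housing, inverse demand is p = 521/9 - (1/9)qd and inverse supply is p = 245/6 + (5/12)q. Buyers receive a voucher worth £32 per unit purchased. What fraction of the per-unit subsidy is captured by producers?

Pre-subsidy: 521/9 - (1/9)q = 245/6 + (5/12)q gives q* = 614/19 and p* = 3095/57.
With the rebate, buyers effectively pay pb = ps − 32, where ps is the price sellers receive.
On the curves, pb = 521/9 - (1/9)q and ps = 245/6 + (5/12)q; the wedge ps − pb = 32 gives 245/6 + (5/12)q − (521/9 - (1/9)q) = 32, so q' = 1766/19.
Then pb = 521/9 − (1/9)·(1766/19) = 2711/57 and ps = 245/6 + (5/12)·(1766/19) = 4535/57.
Buyers' price falls by p* − pb = 3095/57 − 2711/57 = 128/19; sellers' price rises by ps − p* = 4535/57 − 3095/57 = 480/19.
So producers capture (480/19)/32 = 15/19 of each unit of subsidy.

Producer share = 15/19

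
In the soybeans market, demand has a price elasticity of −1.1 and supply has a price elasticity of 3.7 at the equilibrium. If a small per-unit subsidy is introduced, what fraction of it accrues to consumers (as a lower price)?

For a small subsidy around the equilibrium, the benefit split depends on the relative slopes, which at a point are proportional to the elasticities.
Buyer share = εs/(εs + |εd|) = 3.7/(3.7 + 1.1) = 37/48; seller share = |εd|/(εs + |εd|) = 11/48.

Consumer share = 37/48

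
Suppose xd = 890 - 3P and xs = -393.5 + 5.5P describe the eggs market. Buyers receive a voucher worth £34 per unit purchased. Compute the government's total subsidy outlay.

Pre-subsidy: 890 - 3P = -393.5 + 5.5P gives P* = 151, x* = 437.
With the rebate, buyers effectively pay Pb = Ps − 34, where Ps is the price sellers receive.
Demand in terms of Ps becomes xd = 890 − 3(Ps − 34) = 992 - 3Ps. Setting this equal to supply: 992 - 3Ps = -393.5 + 5.5Ps, so Ps = 163.
Buyers pay Pb = 163 − 34 = 129; x' = -393.5 + 5.5·163 = 503.
Government outlay = subsidy × quantity = 34 × 503 = 17102.

Government cost = £17102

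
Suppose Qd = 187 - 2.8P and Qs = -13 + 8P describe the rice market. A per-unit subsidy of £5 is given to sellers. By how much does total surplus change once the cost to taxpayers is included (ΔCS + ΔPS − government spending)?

Pre-subsidy: 187 - 2.8P = -13 + 8P gives P* = 500/27, Q* = 3649/27.
With the subsidy, sellers receive Ps = Pb + 5 for each unit, where Pb is the price buyers pay.
Supply in terms of Pb becomes Qs = -13 + 8(Pb + 5) = 27 + 8Pb. Setting this equal to demand: 187 - 2.8Pb = 27 + 8Pb, so Pb = 400/27.
Sellers receive Ps = 400/27 + 5 = 535/27; Q' = 187 − 2.8·(400/27) = 3929/27.
ΔCS = ½(3649/27 + 3929/27)(500/27 − 400/27) = 42100/81; ΔPS = ½(3649/27 + 3929/27)(535/27 − 500/27) = 14735/81.
Government spending = 5 × 3929/27 = 19645/27.
Net change = 42100/81 + 14735/81 − 19645/27 = -700/27. The loss equals the DWL triangle ½·5·280/27.

Net change in total surplus = -700/27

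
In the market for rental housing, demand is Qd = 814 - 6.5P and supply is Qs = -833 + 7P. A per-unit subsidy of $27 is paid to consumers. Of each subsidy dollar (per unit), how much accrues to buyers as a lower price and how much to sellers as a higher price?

Pre-subsidy: 814 - 6.5P = -833 + 7P gives P* = 122, Q* = 21.
With the rebate, buyers effectively pay Pb = Ps − 27, where Ps is the price sellers receive.
Demand in terms of Ps becomes Qd = 814 − 6.5(Ps − 27) = 989.5 - 6.5Ps. Setting this equal to supply: 989.5 - 6.5Ps = -833 + 7Ps, so Ps = 135.
Buyers pay Pb = 135 − 27 = 108; Q' = -833 + 7·135 = 112.
Buyers' price falls by P* − Pb = 122 − 108 = 14; sellers' price rises by Ps − P* = 135 − 122 = 13.

Buyers gain $14 per unit; sellers gain $13 per unit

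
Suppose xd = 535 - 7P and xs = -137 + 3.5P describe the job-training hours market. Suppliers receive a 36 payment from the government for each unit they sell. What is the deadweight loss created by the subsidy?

Deadweight loss = 1512

Pre-subsidy: 535 - 7P = -137 + 3.5P gives P* = 64, x* = 87.
With the subsidy, sellers receive Ps = Pb + 36 for each unit, where Pb is the price buyers pay.
Supply in terms of Pb becomes xs = -137 + 3.5(Pb + 36) = -11 + 3.5Pb. Setting this equal to demand: 535 - 7Pb = -11 + 3.5Pb, so Pb = 52.
Sellers receive Ps = 52 + 36 = 88; x' = 535 − 7·52 = 171.
The subsidy expands output by 171 − 87 = 84 past the efficient level; on those units the gap between marginal cost and willingness to pay runs from 0 up to 36.
DWL = ½ × 36 × 84 = 1512.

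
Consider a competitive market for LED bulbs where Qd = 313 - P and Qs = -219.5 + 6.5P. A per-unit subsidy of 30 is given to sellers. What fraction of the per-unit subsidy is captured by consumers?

Pre-subsidy: 313 - P = -219.5 + 6.5P gives P* = 71, Q* = 242.
With the subsidy, sellers receive Ps = Pb + 30 for each unit, where Pb is the price buyers pay.
Supply in terms of Pb becomes Qs = -219.5 + 6.5(Pb + 30) = -24.5 + 6.5Pb. Setting this equal to demand: 313 - Pb = -24.5 + 6.5Pb, so Pb = 45.
Sellers receive Ps = 45 + 30 = 75; Q' = 313 − 1·45 = 268.
Buyers' price falls by P* − Pb = 71 − 45 = 26; sellers' price rises by Ps − P* = 75 − 71 = 4.
So consumers capture 26/30 = 13/15 of each unit of subsidy.

Consumer share = 13/15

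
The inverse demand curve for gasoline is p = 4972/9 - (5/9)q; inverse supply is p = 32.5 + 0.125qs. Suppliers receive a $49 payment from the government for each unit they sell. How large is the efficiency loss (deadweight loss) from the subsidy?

Deadweight loss = $1764

Pre-subsidy: 4972/9 - (5/9)q = 32.5 + 0.125q gives q* = 764 and p* = 128.
With the subsidy, sellers receive ps = pb + 49 for each unit, where pb is the price buyers pay.
On the curves, pb = 4972/9 - (5/9)q and ps = 32.5 + 0.125q; the wedge ps − pb = 49 gives 32.5 + 0.125q − (4972/9 - (5/9)q) = 49, so q' = 836.
Then pb = 4972/9 − (5/9)·836 = 88 and ps = 32.5 + 0.125·836 = 137.
The subsidy expands output by 836 − 764 = 72 past the efficient level; on those units the gap between marginal cost and willingness to pay runs from 0 up to 49.
DWL = ½ × 49 × 72 = 1764.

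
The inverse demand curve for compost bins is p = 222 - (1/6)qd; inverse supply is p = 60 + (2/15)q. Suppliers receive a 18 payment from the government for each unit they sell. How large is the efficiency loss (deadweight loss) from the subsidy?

Deadweight loss = 540

Pre-subsidy: 222 - (1/6)q = 60 + (2/15)q gives q* = 540 and p* = 132.
With the subsidy, sellers receive ps = pb + 18 for each unit, where pb is the price buyers pay.
On the curves, pb = 222 - (1/6)q and ps = 60 + (2/15)q; the wedge ps − pb = 18 gives 60 + (2/15)q − (222 - (1/6)q) = 18, so q' = 600.
Then pb = 222 − (1/6)·600 = 122 and ps = 60 + (2/15)·600 = 140.
The subsidy expands output by 600 − 540 = 60 past the efficient level; on those units the gap between marginal cost and willingness to pay runs from 0 up to 18.
DWL = ½ × 18 × 60 = 540.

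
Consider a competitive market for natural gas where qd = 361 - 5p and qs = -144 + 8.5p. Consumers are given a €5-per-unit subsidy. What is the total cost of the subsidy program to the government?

Government cost = 25610/27

Pre-subsidy: 361 - 5p = -144 + 8.5p gives p* = 1010/27, q* = 4697/27.
With the rebate, buyers effectively pay pb = ps − 5, where ps is the price sellers receive.
Demand in terms of ps becomes qd = 361 − 5(ps − 5) = 386 - 5ps. Setting this equal to supply: 386 - 5ps = -144 + 8.5ps, so ps = 1060/27.
Buyers pay pb = 1060/27 − 5 = 925/27; q' = -144 + 8.5·(1060/27) = 5122/27.
Government outlay = subsidy × quantity = 5 × 5122/27 = 25610/27.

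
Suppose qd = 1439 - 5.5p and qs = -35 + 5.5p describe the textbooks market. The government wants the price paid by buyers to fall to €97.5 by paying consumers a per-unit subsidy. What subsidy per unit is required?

At a buyer price of 97.5, quantity demanded is 1439 − 5.5·97.5 = 902.75.
Sellers supply 902.75 only when they receive ps with -35 + 5.5·ps = 902.75, i.e. ps = 170.5.
s = ps − pb = 170.5 − 97.5 = 73.

Required subsidy s = €73 per unit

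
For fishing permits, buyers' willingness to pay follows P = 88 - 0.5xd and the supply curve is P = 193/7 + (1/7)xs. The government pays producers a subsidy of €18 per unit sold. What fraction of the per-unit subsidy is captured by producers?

Producer share = 2/9

Pre-subsidy: 88 - 0.5x = 193/7 + (1/7)x gives x* = 94 and P* = 41.
With the subsidy, sellers receive Ps = Pb + 18 for each unit, where Pb is the price buyers pay.
On the curves, Pb = 88 - 0.5x and Ps = 193/7 + (1/7)x; the wedge Ps − Pb = 18 gives 193/7 + (1/7)x − (88 - 0.5x) = 18, so x' = 122.
Then Pb = 88 − 0.5·122 = 27 and Ps = 193/7 + (1/7)·122 = 45.
Buyers' price falls by P* − Pb = 41 − 27 = 14; sellers' price rises by Ps − P* = 45 − 41 = 4.
So producers capture 4/18 = 2/9 of each unit of subsidy.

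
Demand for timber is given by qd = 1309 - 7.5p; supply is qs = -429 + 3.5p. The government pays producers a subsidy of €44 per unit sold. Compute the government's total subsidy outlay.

Pre-subsidy: 1309 - 7.5p = -429 + 3.5p gives p* = 158, q* = 124.
With the subsidy, sellers receive ps = pb + 44 for each unit, where pb is the price buyers pay.
Supply in terms of pb becomes qs = -429 + 3.5(pb + 44) = -275 + 3.5pb. Setting this equal to demand: 1309 - 7.5pb = -275 + 3.5pb, so pb = 144.
Sellers receive ps = 144 + 44 = 188; q' = 1309 − 7.5·144 = 229.
Government outlay = subsidy × quantity = 44 × 229 = 10076.

Government cost = €10076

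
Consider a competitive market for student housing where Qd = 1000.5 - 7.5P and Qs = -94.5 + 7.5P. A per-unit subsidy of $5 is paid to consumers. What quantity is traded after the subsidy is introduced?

Pre-subsidy: 1000.5 - 7.5P = -94.5 + 7.5P gives P* = 73, Q* = 453.
With the rebate, buyers effectively pay Pb = Ps − 5, where Ps is the price sellers receive.
Demand in terms of Ps becomes Qd = 1000.5 − 7.5(Ps − 5) = 1038 - 7.5Ps. Setting this equal to supply: 1038 - 7.5Ps = -94.5 + 7.5Ps, so Ps = 75.5.
Buyers pay Pb = 75.5 − 5 = 70.5; Q' = -94.5 + 7.5·75.5 = 471.75.

Q' = 471.75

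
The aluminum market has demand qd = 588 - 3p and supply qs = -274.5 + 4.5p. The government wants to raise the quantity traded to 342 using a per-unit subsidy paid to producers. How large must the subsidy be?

At q = 342, invert demand for the buyer price: pb = (588 − 342)/3 = 82; invert supply for the seller price: ps = (342 − (-274.5))/4.5 = 137.
The subsidy must fill the gap: s = ps − pb = 137 − 82 = 55.

Required subsidy s = 55 per unit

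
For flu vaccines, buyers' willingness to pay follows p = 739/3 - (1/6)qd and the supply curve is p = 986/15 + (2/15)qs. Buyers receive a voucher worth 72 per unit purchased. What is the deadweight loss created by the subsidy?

Deadweight loss = 8640

Pre-subsidy: 739/3 - (1/6)q = 986/15 + (2/15)q gives q* = 602 and p* = 146.
With the rebate, buyers effectively pay pb = ps − 72, where ps is the price sellers receive.
On the curves, pb = 739/3 - (1/6)q and ps = 986/15 + (2/15)q; the wedge ps − pb = 72 gives 986/15 + (2/15)q − (739/3 - (1/6)q) = 72, so q' = 842.
Then pb = 739/3 − (1/6)·842 = 106 and ps = 986/15 + (2/15)·842 = 178.
The subsidy expands output by 842 − 602 = 240 past the efficient level; on those units the gap between marginal cost and willingness to pay runs from 0 up to 72.
DWL = ½ × 72 × 240 = 8640.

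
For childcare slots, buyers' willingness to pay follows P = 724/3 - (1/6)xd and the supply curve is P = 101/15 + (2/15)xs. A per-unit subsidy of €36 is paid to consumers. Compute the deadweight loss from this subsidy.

Pre-subsidy: 724/3 - (1/6)x = 101/15 + (2/15)x gives x* = 782 and P* = 111.
With the rebate, buyers effectively pay Pb = Ps − 36, where Ps is the price sellers receive.
On the curves, Pb = 724/3 - (1/6)x and Ps = 101/15 + (2/15)x; the wedge Ps − Pb = 36 gives 101/15 + (2/15)x − (724/3 - (1/6)x) = 36, so x' = 902.
Then Pb = 724/3 − (1/6)·902 = 91 and Ps = 101/15 + (2/15)·902 = 127.
The subsidy expands output by 902 − 782 = 120 past the efficient level; on those units the gap between marginal cost and willingness to pay runs from 0 up to 36.
DWL = ½ × 36 × 120 = 2160.

Deadweight loss = €2160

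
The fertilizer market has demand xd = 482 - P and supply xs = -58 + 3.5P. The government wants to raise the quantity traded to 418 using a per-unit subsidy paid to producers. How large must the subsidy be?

At x = 418, invert demand for the buyer price: Pb = (482 − 418)/1 = 64; invert supply for the seller price: Ps = (418 − (-58))/3.5 = 136.
The subsidy must fill the gap: s = Ps − Pb = 136 − 64 = 72.

Required subsidy s = 72 per unit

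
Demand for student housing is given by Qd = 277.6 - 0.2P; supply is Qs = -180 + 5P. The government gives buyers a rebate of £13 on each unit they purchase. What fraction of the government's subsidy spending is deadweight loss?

Pre-subsidy: 277.6 - 0.2P = -180 + 5P gives P* = 88, Q* = 260.
With the rebate, buyers effectively pay Pb = Ps − 13, where Ps is the price sellers receive.
Demand in terms of Ps becomes Qd = 277.6 − 0.2(Ps − 13) = 280.2 - 0.2Ps. Setting this equal to supply: 280.2 - 0.2Ps = -180 + 5Ps, so Ps = 88.5.
Buyers pay Pb = 88.5 − 13 = 75.5; Q' = -180 + 5·88.5 = 262.5.
ΔCS = ½(260 + 262.5)(88 − 75.5) = 3265.625; ΔPS = ½(260 + 262.5)(88.5 − 88) = 130.625.
Government spending = 13 × 262.5 = 3412.5.
DWL = ½ × 13 × (262.5 − 260) = 16.25; fraction = 16.25 / 3412.5 = 1/210.

DWL / government spending = 1/210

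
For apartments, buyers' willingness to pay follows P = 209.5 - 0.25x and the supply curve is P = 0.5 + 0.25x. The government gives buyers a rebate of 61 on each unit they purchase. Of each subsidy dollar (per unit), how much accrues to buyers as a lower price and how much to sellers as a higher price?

Pre-subsidy: 209.5 - 0.25x = 0.5 + 0.25x gives x* = 418 and P* = 105.
With the rebate, buyers effectively pay Pb = Ps − 61, where Ps is the price sellers receive.
On the curves, Pb = 209.5 - 0.25x and Ps = 0.5 + 0.25x; the wedge Ps − Pb = 61 gives 0.5 + 0.25x − (209.5 - 0.25x) = 61, so x' = 540.
Then Pb = 209.5 − 0.25·540 = 74.5 and Ps = 0.5 + 0.25·540 = 135.5.
Buyers' price falls by P* − Pb = 105 − 74.5 = 30.5; sellers' price rises by Ps − P* = 135.5 − 105 = 30.5.

Buyers gain 30.5 per unit; sellers gain 30.5 per unit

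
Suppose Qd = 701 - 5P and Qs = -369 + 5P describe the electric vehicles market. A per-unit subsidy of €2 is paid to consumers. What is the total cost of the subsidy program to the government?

Government cost = €342

Pre-subsidy: 701 - 5P = -369 + 5P gives P* = 107, Q* = 166.
With the rebate, buyers effectively pay Pb = Ps − 2, where Ps is the price sellers receive.
Demand in terms of Ps becomes Qd = 701 − 5(Ps − 2) = 711 - 5Ps. Setting this equal to supply: 711 - 5Ps = -369 + 5Ps, so Ps = 108.
Buyers pay Pb = 108 − 2 = 106; Q' = -369 + 5·108 = 171.
Government outlay = subsidy × quantity = 2 × 171 = 342.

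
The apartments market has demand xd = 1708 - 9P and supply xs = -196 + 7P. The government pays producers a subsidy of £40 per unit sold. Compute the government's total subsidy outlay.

Government cost = £31780

Pre-subsidy: 1708 - 9P = -196 + 7P gives P* = 119, x* = 637.
With the subsidy, sellers receive Ps = Pb + 40 for each unit, where Pb is the price buyers pay.
Supply in terms of Pb becomes xs = -196 + 7(Pb + 40) = 84 + 7Pb. Setting this equal to demand: 1708 - 9Pb = 84 + 7Pb, so Pb = 101.5.
Sellers receive Ps = 101.5 + 40 = 141.5; x' = 1708 − 9·101.5 = 794.5.
Government outlay = subsidy × quantity = 40 × 794.5 = 31780.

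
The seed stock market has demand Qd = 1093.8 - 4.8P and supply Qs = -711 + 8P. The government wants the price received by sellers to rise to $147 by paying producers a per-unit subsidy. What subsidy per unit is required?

Required subsidy s = $16 per unit

At a seller price of 147, quantity supplied is -711 + 8·147 = 465.
Buyers absorb 465 only when they pay Pb with 1093.8 − 4.8·Pb = 465, i.e. Pb = 131.
s = Ps − Pb = 147 − 131 = 16.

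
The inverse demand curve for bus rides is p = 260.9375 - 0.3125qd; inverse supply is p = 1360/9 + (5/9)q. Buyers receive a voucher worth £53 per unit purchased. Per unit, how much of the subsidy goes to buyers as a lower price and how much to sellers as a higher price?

Pre-subsidy: 260.9375 - 0.3125q = 1360/9 + (5/9)q gives q* = 126.52 and p* = 221.4.
With the rebate, buyers effectively pay pb = ps − 53, where ps is the price sellers receive.
On the curves, pb = 260.9375 - 0.3125q and ps = 1360/9 + (5/9)q; the wedge ps − pb = 53 gives 1360/9 + (5/9)q − (260.9375 - 0.3125q) = 53, so q' = 187.576.
Then pb = 260.9375 − 0.3125·187.576 = 202.32 and ps = 1360/9 + (5/9)·187.576 = 255.32.
Buyers' price falls by p* − pb = 221.4 − 202.32 = 19.08; sellers' price rises by ps − p* = 255.32 − 221.4 = 33.92.

Buyers gain £19.08 per unit; sellers gain £33.92 per unit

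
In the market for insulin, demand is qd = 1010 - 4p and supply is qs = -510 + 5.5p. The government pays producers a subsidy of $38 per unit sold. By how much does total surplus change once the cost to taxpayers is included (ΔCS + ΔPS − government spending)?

Net change in total surplus = -$1672

Pre-subsidy: 1010 - 4p = -510 + 5.5p gives p* = 160, q* = 370.
With the subsidy, sellers receive ps = pb + 38 for each unit, where pb is the price buyers pay.
Supply in terms of pb becomes qs = -510 + 5.5(pb + 38) = -301 + 5.5pb. Setting this equal to demand: 1010 - 4pb = -301 + 5.5pb, so pb = 138.
Sellers receive ps = 138 + 38 = 176; q' = 1010 − 4·138 = 458.
ΔCS = ½(370 + 458)(160 − 138) = 9108; ΔPS = ½(370 + 458)(176 − 160) = 6624.
Government spending = 38 × 458 = 17404.
Net change = 9108 + 6624 − 17404 = -1672. The loss equals the DWL triangle ½·38·88.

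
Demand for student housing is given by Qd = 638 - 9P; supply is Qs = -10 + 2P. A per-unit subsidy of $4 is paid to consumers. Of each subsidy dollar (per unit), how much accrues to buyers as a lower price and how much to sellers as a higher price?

Buyers gain 8/11 per unit; sellers gain 36/11 per unit

Pre-subsidy: 638 - 9P = -10 + 2P gives P* = 648/11, Q* = 1186/11.
With the rebate, buyers effectively pay Pb = Ps − 4, where Ps is the price sellers receive.
Demand in terms of Ps becomes Qd = 638 − 9(Ps − 4) = 674 - 9Ps. Setting this equal to supply: 674 - 9Ps = -10 + 2Ps, so Ps = 684/11.
Buyers pay Pb = 684/11 − 4 = 640/11; Q' = -10 + 2·(684/11) = 1258/11.
Buyers' price falls by P* − Pb = 648/11 − 640/11 = 8/11; sellers' price rises by Ps − P* = 684/11 − 648/11 = 36/11.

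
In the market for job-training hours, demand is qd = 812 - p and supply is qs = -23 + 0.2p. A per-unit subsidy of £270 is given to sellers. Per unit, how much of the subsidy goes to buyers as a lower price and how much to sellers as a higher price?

Pre-subsidy: 812 - p = -23 + 0.2p gives p* = 4175/6, q* = 697/6.
With the subsidy, sellers receive ps = pb + 270 for each unit, where pb is the price buyers pay.
Supply in terms of pb becomes qs = -23 + 0.2(pb + 270) = 31 + 0.2pb. Setting this equal to demand: 812 - pb = 31 + 0.2pb, so pb = 3905/6.
Sellers receive ps = 3905/6 + 270 = 5525/6; q' = 812 − 1·(3905/6) = 967/6.
Buyers' price falls by p* − pb = 4175/6 − 3905/6 = 45; sellers' price rises by ps − p* = 5525/6 − 4175/6 = 225.

Buyers gain £45 per unit; sellers gain £225 per unit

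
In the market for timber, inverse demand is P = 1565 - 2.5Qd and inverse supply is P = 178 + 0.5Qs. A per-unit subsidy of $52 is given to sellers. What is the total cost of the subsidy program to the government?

Pre-subsidy: 1565 - 2.5Q = 178 + 0.5Q gives Q* = 1387/3 and P* = 2455/6.
With the subsidy, sellers receive Ps = Pb + 52 for each unit, where Pb is the price buyers pay.
On the curves, Pb = 1565 - 2.5Q and Ps = 178 + 0.5Q; the wedge Ps − Pb = 52 gives 178 + 0.5Q − (1565 - 2.5Q) = 52, so Q' = 1439/3.
Then Pb = 1565 − 2.5·(1439/3) = 2195/6 and Ps = 178 + 0.5·(1439/3) = 2507/6.
Government outlay = subsidy × quantity = 52 × 1439/3 = 74828/3.

Government cost = 74828/3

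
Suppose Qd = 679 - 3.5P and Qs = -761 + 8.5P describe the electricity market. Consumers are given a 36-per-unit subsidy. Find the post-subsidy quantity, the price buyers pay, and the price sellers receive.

Pre-subsidy: 679 - 3.5P = -761 + 8.5P gives P* = 120, Q* = 259.
With the rebate, buyers effectively pay Pb = Ps − 36, where Ps is the price sellers receive.
Demand in terms of Ps becomes Qd = 679 − 3.5(Ps − 36) = 805 - 3.5Ps. Setting this equal to supply: 805 - 3.5Ps = -761 + 8.5Ps, so Ps = 130.5.
Buyers pay Pb = 130.5 − 36 = 94.5; Q' = -761 + 8.5·130.5 = 348.25.

Q' = 348.25; buyers pay 94.5; sellers receive 130.5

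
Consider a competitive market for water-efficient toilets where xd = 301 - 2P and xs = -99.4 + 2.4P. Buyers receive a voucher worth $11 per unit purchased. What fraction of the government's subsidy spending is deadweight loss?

DWL / government spending = 6/131

Pre-subsidy: 301 - 2P = -99.4 + 2.4P gives P* = 91, x* = 119.
With the rebate, buyers effectively pay Pb = Ps − 11, where Ps is the price sellers receive.
Demand in terms of Ps becomes xd = 301 − 2(Ps − 11) = 323 - 2Ps. Setting this equal to supply: 323 - 2Ps = -99.4 + 2.4Ps, so Ps = 96.
Buyers pay Pb = 96 − 11 = 85; x' = -99.4 + 2.4·96 = 131.
ΔCS = ½(119 + 131)(91 − 85) = 750; ΔPS = ½(119 + 131)(96 − 91) = 625.
Government spending = 11 × 131 = 1441.
DWL = ½ × 11 × (131 − 119) = 66; fraction = 66 / 1441 = 6/131.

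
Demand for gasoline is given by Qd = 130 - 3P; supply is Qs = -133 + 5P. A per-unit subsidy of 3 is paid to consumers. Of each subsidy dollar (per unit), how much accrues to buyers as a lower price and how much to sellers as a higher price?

Pre-subsidy: 130 - 3P = -133 + 5P gives P* = 32.875, Q* = 31.375.
With the rebate, buyers effectively pay Pb = Ps − 3, where Ps is the price sellers receive.
Demand in terms of Ps becomes Qd = 130 − 3(Ps − 3) = 139 - 3Ps. Setting this equal to supply: 139 - 3Ps = -133 + 5Ps, so Ps = 34.
Buyers pay Pb = 34 − 3 = 31; Q' = -133 + 5·34 = 37.
Buyers' price falls by P* − Pb = 32.875 − 31 = 1.875; sellers' price rises by Ps − P* = 34 − 32.875 = 1.125.

Buyers gain 1.875 per unit; sellers gain 1.125 per unit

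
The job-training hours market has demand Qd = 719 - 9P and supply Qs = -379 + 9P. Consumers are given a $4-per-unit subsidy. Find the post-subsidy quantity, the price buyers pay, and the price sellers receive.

Q' = 188; buyers pay $59; sellers receive $63

Pre-subsidy: 719 - 9P = -379 + 9P gives P* = 61, Q* = 170.
With the rebate, buyers effectively pay Pb = Ps − 4, where Ps is the price sellers receive.
Demand in terms of Ps becomes Qd = 719 − 9(Ps − 4) = 755 - 9Ps. Setting this equal to supply: 755 - 9Ps = -379 + 9Ps, so Ps = 63.
Buyers pay Pb = 63 − 4 = 59; Q' = -379 + 9·63 = 188.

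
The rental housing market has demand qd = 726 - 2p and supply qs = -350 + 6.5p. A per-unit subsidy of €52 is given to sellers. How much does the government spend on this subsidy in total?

Pre-subsidy: 726 - 2p = -350 + 6.5p gives p* = 2152/17, q* = 8038/17.
With the subsidy, sellers receive ps = pb + 52 for each unit, where pb is the price buyers pay.
Supply in terms of pb becomes qs = -350 + 6.5(pb + 52) = -12 + 6.5pb. Setting this equal to demand: 726 - 2pb = -12 + 6.5pb, so pb = 1476/17.
Sellers receive ps = 1476/17 + 52 = 2360/17; q' = 726 − 2·(1476/17) = 9390/17.
Government outlay = subsidy × quantity = 52 × 9390/17 = 488280/17.

Government cost = 488280/17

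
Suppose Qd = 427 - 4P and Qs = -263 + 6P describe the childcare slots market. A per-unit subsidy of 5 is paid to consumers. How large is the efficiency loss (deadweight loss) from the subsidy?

Deadweight loss = 30

Pre-subsidy: 427 - 4P = -263 + 6P gives P* = 69, Q* = 151.
With the rebate, buyers effectively pay Pb = Ps − 5, where Ps is the price sellers receive.
Demand in terms of Ps becomes Qd = 427 − 4(Ps − 5) = 447 - 4Ps. Setting this equal to supply: 447 - 4Ps = -263 + 6Ps, so Ps = 71.
Buyers pay Pb = 71 − 5 = 66; Q' = -263 + 6·71 = 163.
The subsidy expands output by 163 − 151 = 12 past the efficient level; on those units the gap between marginal cost and willingness to pay runs from 0 up to 5.
DWL = ½ × 5 × 12 = 30.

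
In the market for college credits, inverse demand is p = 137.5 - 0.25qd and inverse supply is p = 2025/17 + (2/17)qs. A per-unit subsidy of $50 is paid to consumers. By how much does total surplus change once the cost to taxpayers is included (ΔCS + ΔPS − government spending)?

Pre-subsidy: 137.5 - 0.25q = 2025/17 + (2/17)q gives q* = 50 and p* = 125.
With the rebate, buyers effectively pay pb = ps − 50, where ps is the price sellers receive.
On the curves, pb = 137.5 - 0.25q and ps = 2025/17 + (2/17)q; the wedge ps − pb = 50 gives 2025/17 + (2/17)q − (137.5 - 0.25q) = 50, so q' = 186.
Then pb = 137.5 − 0.25·186 = 91 and ps = 2025/17 + (2/17)·186 = 141.
ΔCS = ½(50 + 186)(125 − 91) = 4012; ΔPS = ½(50 + 186)(141 − 125) = 1888.
Government spending = 50 × 186 = 9300.
Net change = 4012 + 1888 − 9300 = -3400. The loss equals the DWL triangle ½·50·136.

Net change in total surplus = -$3400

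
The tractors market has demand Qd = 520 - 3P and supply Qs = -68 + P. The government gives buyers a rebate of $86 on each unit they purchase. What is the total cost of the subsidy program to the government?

Pre-subsidy: 520 - 3P = -68 + P gives P* = 147, Q* = 79.
With the rebate, buyers effectively pay Pb = Ps − 86, where Ps is the price sellers receive.
Demand in terms of Ps becomes Qd = 520 − 3(Ps − 86) = 778 - 3Ps. Setting this equal to supply: 778 - 3Ps = -68 + Ps, so Ps = 211.5.
Buyers pay Pb = 211.5 − 86 = 125.5; Q' = -68 + 1·211.5 = 143.5.
Government outlay = subsidy × quantity = 86 × 143.5 = 12341.

Government cost = $12341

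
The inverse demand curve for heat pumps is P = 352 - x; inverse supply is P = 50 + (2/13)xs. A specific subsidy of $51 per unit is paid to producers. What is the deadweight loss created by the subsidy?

Deadweight loss = $1127.1

Pre-subsidy: 352 - x = 50 + (2/13)x gives x* = 3926/15 and P* = 1354/15.
With the subsidy, sellers receive Ps = Pb + 51 for each unit, where Pb is the price buyers pay.
On the curves, Pb = 352 - x and Ps = 50 + (2/13)x; the wedge Ps − Pb = 51 gives 50 + (2/13)x − (352 - x) = 51, so x' = 4589/15.
Then Pb = 352 − 1·(4589/15) = 691/15 and Ps = 50 + (2/13)·(4589/15) = 1456/15.
The subsidy expands output by 4589/15 − 3926/15 = 44.2 past the efficient level; on those units the gap between marginal cost and willingness to pay runs from 0 up to 51.
DWL = ½ × 51 × 44.2 = 1127.1.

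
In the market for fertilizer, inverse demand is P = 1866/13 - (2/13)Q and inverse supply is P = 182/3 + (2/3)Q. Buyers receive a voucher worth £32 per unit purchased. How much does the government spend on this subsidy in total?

Pre-subsidy: 1866/13 - (2/13)Q = 182/3 + (2/3)Q gives Q* = 101 and P* = 128.
With the rebate, buyers effectively pay Pb = Ps − 32, where Ps is the price sellers receive.
On the curves, Pb = 1866/13 - (2/13)Q and Ps = 182/3 + (2/3)Q; the wedge Ps − Pb = 32 gives 182/3 + (2/3)Q − (1866/13 - (2/13)Q) = 32, so Q' = 140.
Then Pb = 1866/13 − (2/13)·140 = 122 and Ps = 182/3 + (2/3)·140 = 154.
Government outlay = subsidy × quantity = 32 × 140 = 4480.

Government cost = £4480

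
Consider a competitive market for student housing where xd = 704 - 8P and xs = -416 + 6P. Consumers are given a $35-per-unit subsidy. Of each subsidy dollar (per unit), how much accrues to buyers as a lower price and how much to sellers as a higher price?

Buyers gain $15 per unit; sellers gain $20 per unit

Pre-subsidy: 704 - 8P = -416 + 6P gives P* = 80, x* = 64.
With the rebate, buyers effectively pay Pb = Ps − 35, where Ps is the price sellers receive.
Demand in terms of Ps becomes xd = 704 − 8(Ps − 35) = 984 - 8Ps. Setting this equal to supply: 984 - 8Ps = -416 + 6Ps, so Ps = 100.
Buyers pay Pb = 100 − 35 = 65; x' = -416 + 6·100 = 184.
Buyers' price falls by P* − Pb = 80 − 65 = 15; sellers' price rises by Ps − P* = 100 − 80 = 20.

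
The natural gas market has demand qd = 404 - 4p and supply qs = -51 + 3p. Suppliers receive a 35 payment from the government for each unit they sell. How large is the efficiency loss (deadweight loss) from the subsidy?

Deadweight loss = 1050

Pre-subsidy: 404 - 4p = -51 + 3p gives p* = 65, q* = 144.
With the subsidy, sellers receive ps = pb + 35 for each unit, where pb is the price buyers pay.
Supply in terms of pb becomes qs = -51 + 3(pb + 35) = 54 + 3pb. Setting this equal to demand: 404 - 4pb = 54 + 3pb, so pb = 50.
Sellers receive ps = 50 + 35 = 85; q' = 404 − 4·50 = 204.
The subsidy expands output by 204 − 144 = 60 past the efficient level; on those units the gap between marginal cost and willingness to pay runs from 0 up to 35.
DWL = ½ × 35 × 60 = 1050.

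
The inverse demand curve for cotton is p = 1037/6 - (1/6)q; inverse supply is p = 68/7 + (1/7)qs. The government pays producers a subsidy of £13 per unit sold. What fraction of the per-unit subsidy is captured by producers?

Pre-subsidy: 1037/6 - (1/6)q = 68/7 + (1/7)q gives q* = 527 and p* = 85.
With the subsidy, sellers receive ps = pb + 13 for each unit, where pb is the price buyers pay.
On the curves, pb = 1037/6 - (1/6)q and ps = 68/7 + (1/7)q; the wedge ps − pb = 13 gives 68/7 + (1/7)q − (1037/6 - (1/6)q) = 13, so q' = 569.
Then pb = 1037/6 − (1/6)·569 = 78 and ps = 68/7 + (1/7)·569 = 91.
Buyers' price falls by p* − pb = 85 − 78 = 7; sellers' price rises by ps − p* = 91 − 85 = 6.
So producers capture 6/13 = 6/13 of each unit of subsidy.

Producer share = 6/13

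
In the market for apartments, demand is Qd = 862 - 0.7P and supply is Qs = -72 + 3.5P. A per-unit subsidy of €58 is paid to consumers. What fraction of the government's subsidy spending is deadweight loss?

Pre-subsidy: 862 - 0.7P = -72 + 3.5P gives P* = 4670/21, Q* = 2119/3.
With the rebate, buyers effectively pay Pb = Ps − 58, where Ps is the price sellers receive.
Demand in terms of Ps becomes Qd = 862 − 0.7(Ps − 58) = 902.6 - 0.7Ps. Setting this equal to supply: 902.6 - 0.7Ps = -72 + 3.5Ps, so Ps = 4873/21.
Buyers pay Pb = 4873/21 − 58 = 3655/21; Q' = -72 + 3.5·(4873/21) = 4441/6.
ΔCS = ½(2119/3 + 4441/6)(4670/21 − 3655/21) = 419485/12; ΔPS = ½(2119/3 + 4441/6)(4873/21 − 4670/21) = 83897/12.
Government spending = 58 × 4441/6 = 128789/3.
DWL = ½ × 58 × (4441/6 − 2119/3) = 5887/6; fraction = (5887/6) / (128789/3) = 203/8882.

DWL / government spending = 203/8882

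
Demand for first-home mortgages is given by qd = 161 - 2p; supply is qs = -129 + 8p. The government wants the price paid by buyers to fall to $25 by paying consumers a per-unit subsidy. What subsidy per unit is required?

Required subsidy s = $5 per unit

At a buyer price of 25, quantity demanded is 161 − 2·25 = 111.
Sellers supply 111 only when they receive ps with -129 + 8·ps = 111, i.e. ps = 30.
s = ps − pb = 30 − 25 = 5.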